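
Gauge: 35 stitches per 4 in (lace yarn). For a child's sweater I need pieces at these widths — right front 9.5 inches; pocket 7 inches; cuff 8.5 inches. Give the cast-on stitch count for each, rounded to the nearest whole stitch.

right front 83; pocket 61; cuff 74.

Rate = 35/4 = 8.75 sts per in.
right front: 9.5 × 8.75 = 83.12 → 83.
pocket: 7 × 8.75 = 61.25 → 61.
cuff: 8.5 × 8.75 = 74.38 → 74.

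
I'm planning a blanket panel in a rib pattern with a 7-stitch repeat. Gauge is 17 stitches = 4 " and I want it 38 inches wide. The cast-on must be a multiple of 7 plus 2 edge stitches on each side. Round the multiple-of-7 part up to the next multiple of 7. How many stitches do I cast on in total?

CO 165 sts.

17 / 4 = 4.25 sts per inch.
38 × 4.25 = 161.50 sts.
Less 4 edge sts → 157.50 for the repeat.
Next multiple of 7: 161.
Add back 4 edge sts → 165.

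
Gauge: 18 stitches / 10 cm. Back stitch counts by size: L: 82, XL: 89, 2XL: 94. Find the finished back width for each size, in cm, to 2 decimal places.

L 45.56 cm; XL 49.44 cm; 2XL 52.22 cm.

18/10 = 1.8 sts per cm.
L: 82 / 1.8 = 45.556 → 45.56 cm.
XL: 89 / 1.8 = 49.444 → 49.44 cm.
2XL: 94 / 1.8 = 52.222 → 52.22 cm.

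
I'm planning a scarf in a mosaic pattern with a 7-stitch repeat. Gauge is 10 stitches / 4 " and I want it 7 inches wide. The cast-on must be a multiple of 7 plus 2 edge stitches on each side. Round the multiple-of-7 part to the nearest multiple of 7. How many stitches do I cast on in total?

18 stitches.

10 / 4 = 2.5 sts per inch.
7 × 2.5 = 17.50 sts.
Less 4 edge sts → 13.50 for the repeat.
Nearest multiple of 7: 14.
Add back 4 edge sts → 18.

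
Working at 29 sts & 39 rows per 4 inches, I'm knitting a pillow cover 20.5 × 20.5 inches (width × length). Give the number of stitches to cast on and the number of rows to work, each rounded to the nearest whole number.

Stitch gauge = 29/4 = 7.25 sts/in; 20.5 × 7.25 = 148.62 → 149 sts.
Row gauge = 39/4 = 9.75 rows/in; 20.5 × 9.75 = 199.88 → 200 rows.

Cast on 149 stitches and work 200 rows.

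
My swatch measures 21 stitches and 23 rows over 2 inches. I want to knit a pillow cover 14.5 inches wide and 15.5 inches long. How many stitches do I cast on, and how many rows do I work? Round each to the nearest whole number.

Cast on 152 stitches and work 178 rows.

Stitch gauge = 21/2 = 10.5 sts/in; 14.5 × 10.5 = 152.25 → 152 sts.
Row gauge = 23/2 = 11.5 rows/in; 15.5 × 11.5 = 178.25 → 178 rows.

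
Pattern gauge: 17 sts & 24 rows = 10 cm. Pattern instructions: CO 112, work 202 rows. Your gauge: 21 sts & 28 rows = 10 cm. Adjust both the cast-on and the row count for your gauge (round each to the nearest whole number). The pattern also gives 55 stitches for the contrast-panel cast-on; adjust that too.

Cast on 138 stitches; work 236 rows; contrast-panel cast-on 68 stitches.

Stitches: 112 × 21/17 = 138.35 → 138.
Rows: 202 × 28/24 = 235.67 → 236.
contrast-panel cast-on: 55 × 21/17 = 67.94 → 68.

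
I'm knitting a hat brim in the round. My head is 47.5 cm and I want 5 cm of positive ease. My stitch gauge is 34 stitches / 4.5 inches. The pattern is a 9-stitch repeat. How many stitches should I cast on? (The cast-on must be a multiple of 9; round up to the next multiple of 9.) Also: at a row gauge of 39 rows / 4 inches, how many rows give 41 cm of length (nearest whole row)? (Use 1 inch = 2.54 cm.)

Cast on 162 stitches; work 157 rows.

Finished = 47.5 + 5 = 52.5 cm.
52.5 cm × 1/2.54 = 20.67 inches.
34/4.5 = 7.556 sts per in; 20.67 × 7.556 = 156.17 sts.
Next multiple of 9 → 162.
41 cm = 16.14 inches; × 9.75 = 157.38 → 157 rows.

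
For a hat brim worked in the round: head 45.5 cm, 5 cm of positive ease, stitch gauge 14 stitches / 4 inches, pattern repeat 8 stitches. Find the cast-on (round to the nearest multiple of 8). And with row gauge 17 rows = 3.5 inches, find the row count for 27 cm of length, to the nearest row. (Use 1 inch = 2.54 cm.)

Finished = 45.5 + 5 = 50.5 cm.
50.5 cm × 1/2.54 = 19.88 inches.
14/4 = 3.5 sts per in; 19.88 × 3.5 = 69.59 sts.
Nearest multiple of 8 → 72.
27 cm = 10.63 inches; × 4.857 = 51.63 → 52 rows.

Cast on 72 stitches; work 52 rows.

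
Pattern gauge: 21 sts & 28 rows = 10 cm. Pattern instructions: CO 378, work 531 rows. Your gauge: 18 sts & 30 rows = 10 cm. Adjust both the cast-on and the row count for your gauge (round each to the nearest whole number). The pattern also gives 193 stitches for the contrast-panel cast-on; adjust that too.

Stitches: 378 × 18/21 = 324.00 → 324.
Rows: 531 × 30/28 = 568.93 → 569.
contrast-panel cast-on: 193 × 18/21 = 165.43 → 165.

Cast on 324 stitches; work 569 rows; contrast-panel cast-on 165 stitches.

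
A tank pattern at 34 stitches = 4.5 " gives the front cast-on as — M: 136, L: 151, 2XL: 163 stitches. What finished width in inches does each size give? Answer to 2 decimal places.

M 18.00 inches; L 19.99 inches; 2XL 21.57 inches.

34/4.5 = 7.556 sts per in.
M: 136 / 7.556 = 18.000 → 18.00 in.
L: 151 / 7.556 = 19.985 → 19.99 in.
2XL: 163 / 7.556 = 21.574 → 21.57 in.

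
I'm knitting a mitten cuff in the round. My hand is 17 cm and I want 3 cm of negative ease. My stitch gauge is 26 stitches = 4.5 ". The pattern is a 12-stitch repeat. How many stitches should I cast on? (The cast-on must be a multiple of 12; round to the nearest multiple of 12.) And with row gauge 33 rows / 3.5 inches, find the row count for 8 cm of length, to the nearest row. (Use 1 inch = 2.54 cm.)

Finished = 17 − 3 = 14 cm.
14 cm × 1/2.54 = 5.51 inches.
26/4.5 = 5.778 sts per in; 5.51 × 5.778 = 31.85 sts.
Nearest multiple of 12 → 36.
8 cm = 3.15 inches; × 9.429 = 29.70 → 30 rows.

Cast on 36 stitches; work 30 rows.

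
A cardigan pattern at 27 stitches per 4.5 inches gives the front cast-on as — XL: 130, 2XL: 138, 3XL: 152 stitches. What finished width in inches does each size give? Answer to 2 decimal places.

27/4.5 = 6 sts per in.
XL: 130 / 6 = 21.667 → 21.67 in.
2XL: 138 / 6 = 23.000 → 23.00 in.
3XL: 152 / 6 = 25.333 → 25.33 in.

XL 21.67 inches; 2XL 23.00 inches; 3XL 25.33 inches.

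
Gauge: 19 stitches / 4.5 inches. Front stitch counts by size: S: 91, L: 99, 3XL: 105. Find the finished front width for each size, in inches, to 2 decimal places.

19/4.5 = 4.222 sts per in.
S: 91 / 4.222 = 21.553 → 21.55 in.
L: 99 / 4.222 = 23.447 → 23.45 in.
3XL: 105 / 4.222 = 24.868 → 24.87 in.

S 21.55 inches; L 23.45 inches; 3XL 24.87 inches.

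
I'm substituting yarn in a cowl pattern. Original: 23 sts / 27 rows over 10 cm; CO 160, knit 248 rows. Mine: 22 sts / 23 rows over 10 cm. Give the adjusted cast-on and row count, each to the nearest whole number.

Stitches: 160 × 22/23 = 153.04 → 153.
Rows: 248 × 23/27 = 211.26 → 211.

Cast on 153 stitches; work 211 rows.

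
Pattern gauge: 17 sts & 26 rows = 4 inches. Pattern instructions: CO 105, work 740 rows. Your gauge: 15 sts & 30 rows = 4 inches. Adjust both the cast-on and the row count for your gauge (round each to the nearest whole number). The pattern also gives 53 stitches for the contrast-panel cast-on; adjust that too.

Cast on 93 stitches; work 854 rows; contrast-panel cast-on 47 stitches.

Stitches: 105 × 15/17 = 92.65 → 93.
Rows: 740 × 30/26 = 853.85 → 854.
contrast-panel cast-on: 53 × 15/17 = 46.76 → 47.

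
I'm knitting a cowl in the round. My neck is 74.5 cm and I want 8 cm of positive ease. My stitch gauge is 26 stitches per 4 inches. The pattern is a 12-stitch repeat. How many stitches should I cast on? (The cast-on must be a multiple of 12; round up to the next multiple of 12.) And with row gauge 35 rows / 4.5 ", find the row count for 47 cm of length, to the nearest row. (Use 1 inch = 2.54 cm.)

Finished = 74.5 + 8 = 82.5 cm.
82.5 cm × 1/2.54 = 32.48 inches.
26/4 = 6.5 sts per in; 32.48 × 6.5 = 211.12 sts.
Next multiple of 12 → 216.
47 cm = 18.50 inches; × 7.778 = 143.92 → 144 rows.

Cast on 216 stitches; work 144 rows.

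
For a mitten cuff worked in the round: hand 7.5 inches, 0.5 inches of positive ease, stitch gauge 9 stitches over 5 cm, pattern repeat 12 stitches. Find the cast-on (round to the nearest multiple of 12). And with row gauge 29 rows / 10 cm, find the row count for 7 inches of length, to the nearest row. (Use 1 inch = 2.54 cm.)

Finished = 7.5 + 0.5 = 8 inches.
8 inches × 2.54 = 20.32 cm.
9/5 = 1.8 sts per cm; 20.32 × 1.8 = 36.58 sts.
Nearest multiple of 12 → 36.
7 inches = 17.78 cm; × 2.9 = 51.56 → 52 rows.

Cast on 36 stitches; work 52 rows.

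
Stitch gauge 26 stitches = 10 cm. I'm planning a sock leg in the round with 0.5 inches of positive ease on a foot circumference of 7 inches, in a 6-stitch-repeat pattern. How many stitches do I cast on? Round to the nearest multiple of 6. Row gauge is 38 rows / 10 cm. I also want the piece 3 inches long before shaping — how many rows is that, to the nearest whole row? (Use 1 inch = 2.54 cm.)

Finished = 7 + 0.5 = 7.5 inches.
7.5 inches × 2.54 = 19.05 cm.
26/10 = 2.6 sts per cm; 19.05 × 2.6 = 49.53 sts.
Nearest multiple of 6 → 48.
3 inches = 7.62 cm; × 3.8 = 28.96 → 29 rows.

Cast on 48 stitches; work 29 rows.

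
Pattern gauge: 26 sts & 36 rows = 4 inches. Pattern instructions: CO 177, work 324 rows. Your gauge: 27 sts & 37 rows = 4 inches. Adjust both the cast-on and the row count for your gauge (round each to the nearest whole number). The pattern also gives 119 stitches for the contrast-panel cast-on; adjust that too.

Cast on 184 stitches; work 333 rows; contrast-panel cast-on 124 stitches.

Stitches: 177 × 27/26 = 183.81 → 184.
Rows: 324 × 37/36 = 333.00 → 333.
contrast-panel cast-on: 119 × 27/26 = 123.58 → 124.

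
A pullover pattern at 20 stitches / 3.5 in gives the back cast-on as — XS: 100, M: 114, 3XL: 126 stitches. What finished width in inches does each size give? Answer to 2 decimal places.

20/3.5 = 5.714 sts per in.
XS: 100 / 5.714 = 17.500 → 17.50 in.
M: 114 / 5.714 = 19.950 → 19.95 in.
3XL: 126 / 5.714 = 22.050 → 22.05 in.

XS 17.50 inches; M 19.95 inches; 3XL 22.05 inches.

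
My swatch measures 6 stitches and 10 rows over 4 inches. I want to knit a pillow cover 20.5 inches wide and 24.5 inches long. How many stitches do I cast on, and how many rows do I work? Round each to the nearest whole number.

Stitch gauge = 6/4 = 1.5 sts/in; 20.5 × 1.5 = 30.75 → 31 sts.
Row gauge = 10/4 = 2.5 rows/in; 24.5 × 2.5 = 61.25 → 61 rows.

Cast on 31 stitches and work 61 rows.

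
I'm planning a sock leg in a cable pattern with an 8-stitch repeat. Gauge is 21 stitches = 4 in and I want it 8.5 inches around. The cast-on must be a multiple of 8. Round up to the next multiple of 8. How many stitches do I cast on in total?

21 / 4 = 5.25 sts per inch.
8.5 × 5.25 = 44.62 sts.
Next multiple of 8: 48.

48 stitches.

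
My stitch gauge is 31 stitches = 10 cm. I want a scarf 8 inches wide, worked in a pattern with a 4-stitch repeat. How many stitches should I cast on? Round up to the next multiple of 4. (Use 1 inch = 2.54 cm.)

8 in = 8 × 2.54 = 20.32 cm.
31 / 10 = 3.1 sts/cm.
20.32 × 3.1 = 62.99 sts.
→ 64.

Cast on 64 stitches.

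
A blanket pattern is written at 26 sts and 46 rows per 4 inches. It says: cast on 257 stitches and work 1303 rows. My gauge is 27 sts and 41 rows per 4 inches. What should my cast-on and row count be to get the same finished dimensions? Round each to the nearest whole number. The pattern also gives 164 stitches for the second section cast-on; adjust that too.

Stitches: 257 × 27/26 = 266.88 → 267.
Rows: 1303 × 41/46 = 1161.37 → 1161.
second section cast-on: 164 × 27/26 = 170.31 → 170.

Cast on 267 stitches; work 1161 rows; second section cast-on 170 stitches.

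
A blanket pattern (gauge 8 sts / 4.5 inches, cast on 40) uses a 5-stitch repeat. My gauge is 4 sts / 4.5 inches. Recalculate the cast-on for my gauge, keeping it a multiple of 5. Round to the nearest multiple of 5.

Cast on 20 stitches.

40 × 4 / 8 = 20.00.
Nearest multiple of 5: 20.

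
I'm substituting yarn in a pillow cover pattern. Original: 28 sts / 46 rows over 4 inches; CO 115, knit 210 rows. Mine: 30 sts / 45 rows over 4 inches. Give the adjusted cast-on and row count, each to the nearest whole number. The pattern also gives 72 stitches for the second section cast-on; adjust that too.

Cast on 123 stitches; work 205 rows; second section cast-on 77 stitches.

Stitches: 115 × 30/28 = 123.21 → 123.
Rows: 210 × 45/46 = 205.43 → 205.
second section cast-on: 72 × 30/28 = 77.14 → 77.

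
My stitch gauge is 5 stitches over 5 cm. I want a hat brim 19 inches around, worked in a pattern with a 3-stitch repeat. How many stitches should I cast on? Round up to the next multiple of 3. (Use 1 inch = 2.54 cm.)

19 in = 19 × 2.54 = 48.26 cm.
5 / 5 = 1 sts/cm.
48.26 × 1 = 48.26 sts.
→ 51.

Cast on 51 stitches.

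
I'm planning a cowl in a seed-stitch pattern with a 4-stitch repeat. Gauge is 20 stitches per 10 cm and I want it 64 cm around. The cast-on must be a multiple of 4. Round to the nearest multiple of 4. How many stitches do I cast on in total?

20 / 10 = 2 sts per cm.
64 × 2 = 128.00 sts.
Nearest multiple of 4: 128.

128 stitches.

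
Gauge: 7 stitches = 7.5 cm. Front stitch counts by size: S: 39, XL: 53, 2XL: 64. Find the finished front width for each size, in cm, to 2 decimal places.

7/7.5 = 0.933 sts per cm.
S: 39 / 0.933 = 41.786 → 41.79 cm.
XL: 53 / 0.933 = 56.786 → 56.79 cm.
2XL: 64 / 0.933 = 68.571 → 68.57 cm.

S 41.79 cm; XL 56.79 cm; 2XL 68.57 cm.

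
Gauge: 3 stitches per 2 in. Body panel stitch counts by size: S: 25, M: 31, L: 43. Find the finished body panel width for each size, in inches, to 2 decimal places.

3/2 = 1.5 sts per in.
S: 25 / 1.5 = 16.667 → 16.67 in.
M: 31 / 1.5 = 20.667 → 20.67 in.
L: 43 / 1.5 = 28.667 → 28.67 in.

S 16.67 inches; M 20.67 inches; L 28.67 inches.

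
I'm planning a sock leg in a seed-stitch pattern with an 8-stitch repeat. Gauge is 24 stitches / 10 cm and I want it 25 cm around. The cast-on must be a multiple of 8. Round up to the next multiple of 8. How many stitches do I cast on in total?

24 / 10 = 2.4 sts per cm.
25 × 2.4 = 60.00 sts.
Next multiple of 8: 64.

Cast on 64 stitches.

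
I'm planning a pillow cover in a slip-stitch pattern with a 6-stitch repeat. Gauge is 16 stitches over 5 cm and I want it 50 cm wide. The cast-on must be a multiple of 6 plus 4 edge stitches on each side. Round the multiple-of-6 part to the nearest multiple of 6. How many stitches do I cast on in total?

158 stitches.

16 / 5 = 3.2 sts per cm.
50 × 3.2 = 160.00 sts.
Less 8 edge sts → 152.00 for the repeat.
Nearest multiple of 6: 150.
Add back 8 edge sts → 158.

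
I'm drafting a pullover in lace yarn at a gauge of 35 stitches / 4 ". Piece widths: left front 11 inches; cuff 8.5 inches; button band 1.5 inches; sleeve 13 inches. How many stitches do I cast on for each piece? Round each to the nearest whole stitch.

Rate = 35/4 = 8.75 sts per in.
left front: 11 × 8.75 = 96.25 → 96.
cuff: 8.5 × 8.75 = 74.38 → 74.
button band: 1.5 × 8.75 = 13.12 → 13.
sleeve: 13 × 8.75 = 113.75 → 114.

left front 96; cuff 74; button band 13; sleeve 114.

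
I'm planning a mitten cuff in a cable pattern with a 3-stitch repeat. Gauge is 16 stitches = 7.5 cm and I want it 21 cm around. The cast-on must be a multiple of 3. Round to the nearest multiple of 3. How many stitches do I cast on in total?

Cast on 45 stitches.

16 / 7.5 = 2.133 sts per cm.
21 × 2.133 = 44.80 sts.
Nearest multiple of 3: 45.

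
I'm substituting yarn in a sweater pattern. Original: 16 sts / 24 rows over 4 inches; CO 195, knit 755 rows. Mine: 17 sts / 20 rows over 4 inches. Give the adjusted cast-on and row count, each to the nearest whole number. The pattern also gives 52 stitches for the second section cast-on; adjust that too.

Cast on 207 stitches; work 629 rows; second section cast-on 55 stitches.

Stitches: 195 × 17/16 = 207.19 → 207.
Rows: 755 × 20/24 = 629.17 → 629.
second section cast-on: 52 × 17/16 = 55.25 → 55.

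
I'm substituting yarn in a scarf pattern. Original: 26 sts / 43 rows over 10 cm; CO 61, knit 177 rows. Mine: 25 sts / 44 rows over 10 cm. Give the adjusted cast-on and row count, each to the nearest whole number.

Cast on 59 stitches; work 181 rows.

Stitches: 61 × 25/26 = 58.65 → 59.
Rows: 177 × 44/43 = 181.12 → 181.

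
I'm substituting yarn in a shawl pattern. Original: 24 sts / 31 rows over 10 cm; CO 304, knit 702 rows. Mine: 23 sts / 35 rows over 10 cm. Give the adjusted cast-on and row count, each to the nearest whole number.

Stitches: 304 × 23/24 = 291.33 → 291.
Rows: 702 × 35/31 = 792.58 → 793.

Cast on 291 stitches; work 793 rows.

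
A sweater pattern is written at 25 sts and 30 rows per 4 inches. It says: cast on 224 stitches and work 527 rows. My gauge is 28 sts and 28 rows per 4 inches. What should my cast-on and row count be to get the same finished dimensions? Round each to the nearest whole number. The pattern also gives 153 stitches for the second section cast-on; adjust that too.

Stitches: 224 × 28/25 = 250.88 → 251.
Rows: 527 × 28/30 = 491.87 → 492.
second section cast-on: 153 × 28/25 = 171.36 → 171.

Cast on 251 stitches; work 492 rows; second section cast-on 171 stitches.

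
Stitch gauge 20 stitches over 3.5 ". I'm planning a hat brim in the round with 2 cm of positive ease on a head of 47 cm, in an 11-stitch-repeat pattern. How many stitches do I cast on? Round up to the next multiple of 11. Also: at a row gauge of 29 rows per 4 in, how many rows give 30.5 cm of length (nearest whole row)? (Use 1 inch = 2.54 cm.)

Finished = 47 + 2 = 49 cm.
49 cm × 1/2.54 = 19.29 inches.
20/3.5 = 5.714 sts per in; 19.29 × 5.714 = 110.24 sts.
Next multiple of 11 → 121.
30.5 cm = 12.01 inches; × 7.25 = 87.06 → 87 rows.

Cast on 121 stitches; work 87 rows.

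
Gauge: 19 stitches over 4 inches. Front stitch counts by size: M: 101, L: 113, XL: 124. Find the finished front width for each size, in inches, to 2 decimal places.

19/4 = 4.75 sts per in.
M: 101 / 4.75 = 21.263 → 21.26 in.
L: 113 / 4.75 = 23.789 → 23.79 in.
XL: 124 / 4.75 = 26.105 → 26.11 in.

M 21.26 inches; L 23.79 inches; XL 26.11 inches.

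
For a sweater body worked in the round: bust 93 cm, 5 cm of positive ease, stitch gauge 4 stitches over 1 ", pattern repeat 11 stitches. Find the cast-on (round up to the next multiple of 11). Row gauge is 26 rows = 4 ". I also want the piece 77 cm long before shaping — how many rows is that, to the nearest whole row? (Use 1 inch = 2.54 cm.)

Cast on 165 stitches; work 197 rows.

Finished = 93 + 5 = 98 cm.
98 cm × 1/2.54 = 38.58 inches.
4/1 = 4 sts per in; 38.58 × 4 = 154.33 sts.
Next multiple of 11 → 165.
77 cm = 30.31 inches; × 6.5 = 197.05 → 197 rows.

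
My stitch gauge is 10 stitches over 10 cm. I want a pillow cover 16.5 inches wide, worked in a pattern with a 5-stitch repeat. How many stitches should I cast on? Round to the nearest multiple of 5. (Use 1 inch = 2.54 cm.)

16.5 in = 16.5 × 2.54 = 41.91 cm.
10 / 10 = 1 sts/cm.
41.91 × 1 = 41.91 sts.
→ 40.

40 stitches.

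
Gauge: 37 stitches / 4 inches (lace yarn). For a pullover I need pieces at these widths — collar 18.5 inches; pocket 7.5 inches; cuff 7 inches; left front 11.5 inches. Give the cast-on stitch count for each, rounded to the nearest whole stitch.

Rate = 37/4 = 9.25 sts per in.
collar: 18.5 × 9.25 = 171.12 → 171.
pocket: 7.5 × 9.25 = 69.38 → 69.
cuff: 7 × 9.25 = 64.75 → 65.
left front: 11.5 × 9.25 = 106.38 → 106.

collar 171; pocket 69; cuff 65; left front 106.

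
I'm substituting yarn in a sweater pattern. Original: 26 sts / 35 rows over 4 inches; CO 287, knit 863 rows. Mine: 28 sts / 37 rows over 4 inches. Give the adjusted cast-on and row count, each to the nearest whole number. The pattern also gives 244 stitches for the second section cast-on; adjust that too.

Cast on 309 stitches; work 912 rows; second section cast-on 263 stitches.

Stitches: 287 × 28/26 = 309.08 → 309.
Rows: 863 × 37/35 = 912.31 → 912.
second section cast-on: 244 × 28/26 = 262.77 → 263.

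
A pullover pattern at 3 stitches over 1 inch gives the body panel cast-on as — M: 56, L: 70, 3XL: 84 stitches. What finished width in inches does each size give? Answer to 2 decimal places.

M 18.67 inches; L 23.33 inches; 3XL 28.00 inches.

3/1 = 3 sts per in.
M: 56 / 3 = 18.667 → 18.67 in.
L: 70 / 3 = 23.333 → 23.33 in.
3XL: 84 / 3 = 28.000 → 28.00 in.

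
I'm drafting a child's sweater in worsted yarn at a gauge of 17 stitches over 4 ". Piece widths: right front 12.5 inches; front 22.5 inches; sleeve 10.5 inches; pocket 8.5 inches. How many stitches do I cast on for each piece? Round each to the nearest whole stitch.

Rate = 17/4 = 4.25 sts per in.
right front: 12.5 × 4.25 = 53.12 → 53.
front: 22.5 × 4.25 = 95.62 → 96.
sleeve: 10.5 × 4.25 = 44.62 → 45.
pocket: 8.5 × 4.25 = 36.12 → 36.

right front 53; front 96; sleeve 45; pocket 36.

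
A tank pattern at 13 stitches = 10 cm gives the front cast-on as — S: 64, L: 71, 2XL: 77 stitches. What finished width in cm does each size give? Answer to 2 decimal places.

S 49.23 cm; L 54.62 cm; 2XL 59.23 cm.

13/10 = 1.3 sts per cm.
S: 64 / 1.3 = 49.231 → 49.23 cm.
L: 71 / 1.3 = 54.615 → 54.62 cm.
2XL: 77 / 1.3 = 59.231 → 59.23 cm.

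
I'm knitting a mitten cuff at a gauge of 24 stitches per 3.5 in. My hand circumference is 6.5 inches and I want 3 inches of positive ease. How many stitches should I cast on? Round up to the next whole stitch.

66 stitches.

Finished = 6.5 + 3 = 9.5 in.
24 / 3.5 = 6.857 sts per inch.
9.50 × 6.857 = 65.14 sts.
→ 66 sts.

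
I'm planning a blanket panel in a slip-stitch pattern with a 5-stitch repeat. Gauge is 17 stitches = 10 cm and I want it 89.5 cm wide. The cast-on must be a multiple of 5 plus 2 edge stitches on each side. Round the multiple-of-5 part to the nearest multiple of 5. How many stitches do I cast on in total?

Cast on 154 stitches.

17 / 10 = 1.7 sts per cm.
89.5 × 1.7 = 152.15 sts.
Less 4 edge sts → 148.15 for the repeat.
Nearest multiple of 5: 150.
Add back 4 edge sts → 154.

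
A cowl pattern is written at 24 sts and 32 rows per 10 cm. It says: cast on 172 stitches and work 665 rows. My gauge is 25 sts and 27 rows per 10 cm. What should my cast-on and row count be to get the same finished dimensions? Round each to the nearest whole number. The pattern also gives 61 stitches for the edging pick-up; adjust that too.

Cast on 179 stitches; work 561 rows; edging pick-up 64 stitches.

Stitches: 172 × 25/24 = 179.17 → 179.
Rows: 665 × 27/32 = 561.09 → 561.
edging pick-up: 61 × 25/24 = 63.54 → 64.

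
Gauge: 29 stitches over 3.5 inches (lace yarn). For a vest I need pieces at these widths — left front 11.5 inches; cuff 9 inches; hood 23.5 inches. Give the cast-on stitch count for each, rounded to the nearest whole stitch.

left front 95; cuff 75; hood 195.

Rate = 29/3.5 = 8.286 sts per in.
left front: 11.5 × 8.286 = 95.29 → 95.
cuff: 9 × 8.286 = 74.57 → 75.
hood: 23.5 × 8.286 = 194.71 → 195.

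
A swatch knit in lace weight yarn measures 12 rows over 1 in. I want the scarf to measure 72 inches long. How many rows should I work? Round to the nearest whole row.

Knit 864 rows.

12 rows / 1 in = 12 rows per inch.
72 × 12 = 864.00 rows.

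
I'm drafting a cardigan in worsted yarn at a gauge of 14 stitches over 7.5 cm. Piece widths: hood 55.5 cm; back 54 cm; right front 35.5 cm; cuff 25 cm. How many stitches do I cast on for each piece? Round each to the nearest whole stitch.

Rate = 14/7.5 = 1.867 sts per cm.
hood: 55.5 × 1.867 = 103.60 → 104.
back: 54 × 1.867 = 100.80 → 101.
right front: 35.5 × 1.867 = 66.27 → 66.
cuff: 25 × 1.867 = 46.67 → 47.

hood 104; back 101; right front 66; cuff 47.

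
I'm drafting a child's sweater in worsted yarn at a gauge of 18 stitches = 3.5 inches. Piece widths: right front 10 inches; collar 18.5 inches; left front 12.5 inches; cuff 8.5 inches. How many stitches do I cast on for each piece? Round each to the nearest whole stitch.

right front 51; collar 95; left front 64; cuff 44.

Rate = 18/3.5 = 5.143 sts per in.
right front: 10 × 5.143 = 51.43 → 51.
collar: 18.5 × 5.143 = 95.14 → 95.
left front: 12.5 × 5.143 = 64.29 → 64.
cuff: 8.5 × 5.143 = 43.71 → 44.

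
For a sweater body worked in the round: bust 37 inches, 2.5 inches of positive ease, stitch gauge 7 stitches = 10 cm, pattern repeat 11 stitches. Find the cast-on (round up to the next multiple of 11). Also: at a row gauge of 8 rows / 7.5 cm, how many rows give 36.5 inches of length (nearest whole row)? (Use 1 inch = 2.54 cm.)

Cast on 77 stitches; work 99 rows.

Finished = 37 + 2.5 = 39.5 inches.
39.5 inches × 2.54 = 100.33 cm.
7/10 = 0.7 sts per cm; 100.33 × 0.7 = 70.23 sts.
Next multiple of 11 → 77.
36.5 inches = 92.71 cm; × 1.067 = 98.89 → 99 rows.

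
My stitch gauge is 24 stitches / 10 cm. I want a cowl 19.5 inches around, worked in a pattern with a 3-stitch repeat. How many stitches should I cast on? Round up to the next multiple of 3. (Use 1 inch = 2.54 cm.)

19.5 in = 19.5 × 2.54 = 49.53 cm.
24 / 10 = 2.4 sts/cm.
49.53 × 2.4 = 118.87 sts.
→ 120.

Cast on 120 stitches.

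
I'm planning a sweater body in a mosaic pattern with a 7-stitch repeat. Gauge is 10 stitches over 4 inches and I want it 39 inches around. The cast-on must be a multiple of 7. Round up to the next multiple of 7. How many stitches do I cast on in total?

CO 98 sts.

10 / 4 = 2.5 sts per inch.
39 × 2.5 = 97.50 sts.
Next multiple of 7: 98.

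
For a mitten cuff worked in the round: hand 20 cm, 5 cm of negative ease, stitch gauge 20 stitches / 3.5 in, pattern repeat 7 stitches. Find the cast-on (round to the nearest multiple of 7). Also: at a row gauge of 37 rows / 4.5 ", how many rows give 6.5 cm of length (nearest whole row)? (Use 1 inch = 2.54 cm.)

Cast on 35 stitches; work 21 rows.

Finished = 20 − 5 = 15 cm.
15 cm × 1/2.54 = 5.91 inches.
20/3.5 = 5.714 sts per in; 5.91 × 5.714 = 33.75 sts.
Nearest multiple of 7 → 35.
6.5 cm = 2.56 inches; × 8.222 = 21.04 → 21 rows.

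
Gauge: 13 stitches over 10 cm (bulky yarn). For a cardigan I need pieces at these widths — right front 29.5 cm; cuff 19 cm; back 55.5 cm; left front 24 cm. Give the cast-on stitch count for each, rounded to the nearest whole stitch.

Rate = 13/10 = 1.3 sts per cm.
right front: 29.5 × 1.3 = 38.35 → 38.
cuff: 19 × 1.3 = 24.70 → 25.
back: 55.5 × 1.3 = 72.15 → 72.
left front: 24 × 1.3 = 31.20 → 31.

right front 38; cuff 25; back 72; left front 31.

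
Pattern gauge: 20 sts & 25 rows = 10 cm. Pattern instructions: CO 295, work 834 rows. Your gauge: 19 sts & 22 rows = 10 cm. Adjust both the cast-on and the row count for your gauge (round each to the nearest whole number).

Stitches: 295 × 19/20 = 280.25 → 280.
Rows: 834 × 22/25 = 733.92 → 734.

Cast on 280 stitches; work 734 rows.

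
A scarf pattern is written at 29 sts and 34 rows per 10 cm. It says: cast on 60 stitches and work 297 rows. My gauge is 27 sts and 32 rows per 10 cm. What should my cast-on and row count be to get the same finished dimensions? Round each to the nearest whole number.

Cast on 56 stitches; work 280 rows.

Stitches: 60 × 27/29 = 55.86 → 56.
Rows: 297 × 32/34 = 279.53 → 280.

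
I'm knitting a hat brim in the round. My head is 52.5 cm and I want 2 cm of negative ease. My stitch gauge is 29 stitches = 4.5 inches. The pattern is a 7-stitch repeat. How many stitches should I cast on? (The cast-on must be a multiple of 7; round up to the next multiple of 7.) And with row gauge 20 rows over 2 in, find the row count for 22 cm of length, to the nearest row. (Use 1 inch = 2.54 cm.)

Cast on 133 stitches; work 87 rows.

Finished = 52.5 − 2 = 50.5 cm.
50.5 cm × 1/2.54 = 19.88 inches.
29/4.5 = 6.444 sts per in; 19.88 × 6.444 = 128.13 sts.
Next multiple of 7 → 133.
22 cm = 8.66 inches; × 10 = 86.61 → 87 rows.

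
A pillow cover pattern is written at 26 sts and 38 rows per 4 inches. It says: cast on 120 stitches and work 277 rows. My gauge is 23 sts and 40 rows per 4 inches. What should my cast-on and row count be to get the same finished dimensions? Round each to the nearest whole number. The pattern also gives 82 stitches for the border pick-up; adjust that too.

Stitches: 120 × 23/26 = 106.15 → 106.
Rows: 277 × 40/38 = 291.58 → 292.
border pick-up: 82 × 23/26 = 72.54 → 73.

Cast on 106 stitches; work 292 rows; border pick-up 73 stitches.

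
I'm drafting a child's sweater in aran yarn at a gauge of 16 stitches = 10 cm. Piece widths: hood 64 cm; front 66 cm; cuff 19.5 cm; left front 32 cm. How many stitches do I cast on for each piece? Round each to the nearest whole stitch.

Rate = 16/10 = 1.6 sts per cm.
hood: 64 × 1.6 = 102.40 → 102.
front: 66 × 1.6 = 105.60 → 106.
cuff: 19.5 × 1.6 = 31.20 → 31.
left front: 32 × 1.6 = 51.20 → 51.

hood 102; front 106; cuff 31; left front 51.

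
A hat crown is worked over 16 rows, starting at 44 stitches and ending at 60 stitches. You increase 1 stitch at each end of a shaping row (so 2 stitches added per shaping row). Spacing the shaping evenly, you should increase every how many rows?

Increase every 2nd row.

Stitches to add: |60 − 44| = 16.
Shaping rows needed: 16 / 2 = 8.
16 rows / 8 = every 2 rows.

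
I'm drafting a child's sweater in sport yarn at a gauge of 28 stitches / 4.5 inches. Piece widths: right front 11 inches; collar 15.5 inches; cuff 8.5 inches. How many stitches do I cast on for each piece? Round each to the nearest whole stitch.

right front 68; collar 96; cuff 53.

Rate = 28/4.5 = 6.222 sts per in.
right front: 11 × 6.222 = 68.44 → 68.
collar: 15.5 × 6.222 = 96.44 → 96.
cuff: 8.5 × 6.222 = 52.89 → 53.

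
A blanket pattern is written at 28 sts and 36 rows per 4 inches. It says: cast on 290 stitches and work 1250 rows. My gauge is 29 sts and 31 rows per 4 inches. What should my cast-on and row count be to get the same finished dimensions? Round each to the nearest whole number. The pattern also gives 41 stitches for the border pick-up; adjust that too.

Cast on 300 stitches; work 1076 rows; border pick-up 42 stitches.

Stitches: 290 × 29/28 = 300.36 → 300.
Rows: 1250 × 31/36 = 1076.39 → 1076.
border pick-up: 41 × 29/28 = 42.46 → 42.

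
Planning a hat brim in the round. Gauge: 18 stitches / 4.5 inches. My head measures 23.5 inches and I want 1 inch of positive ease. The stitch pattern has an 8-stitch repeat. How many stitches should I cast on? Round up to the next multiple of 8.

Finished = 23.5 + 1 = 24.5 inches.
18 / 4.5 = 4 sts/in.
24.5 × 4 = 98.00 sts.
Next multiple of 8: 104.

CO 104 sts.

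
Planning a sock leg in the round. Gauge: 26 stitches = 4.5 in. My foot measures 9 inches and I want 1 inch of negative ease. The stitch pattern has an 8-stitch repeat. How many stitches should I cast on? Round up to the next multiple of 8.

CO 48 sts.

Finished = 9 − 1 = 8 inches.
26 / 4.5 = 5.778 sts/in.
8 × 5.778 = 46.22 sts.
Next multiple of 8: 48.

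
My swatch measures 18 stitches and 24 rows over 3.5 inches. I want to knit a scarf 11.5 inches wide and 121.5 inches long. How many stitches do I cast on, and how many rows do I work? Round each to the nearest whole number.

Stitch gauge = 18/3.5 = 5.143 sts/in; 11.5 × 5.143 = 59.14 → 59 sts.
Row gauge = 24/3.5 = 6.857 rows/in; 121.5 × 6.857 = 833.14 → 833 rows.

Cast on 59 stitches and work 833 rows.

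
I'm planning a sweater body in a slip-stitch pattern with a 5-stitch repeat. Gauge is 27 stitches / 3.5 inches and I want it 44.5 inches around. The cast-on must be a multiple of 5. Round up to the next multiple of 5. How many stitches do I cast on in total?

Cast on 345 stitches.

27 / 3.5 = 7.714 sts per inch.
44.5 × 7.714 = 343.29 sts.
Next multiple of 5: 345.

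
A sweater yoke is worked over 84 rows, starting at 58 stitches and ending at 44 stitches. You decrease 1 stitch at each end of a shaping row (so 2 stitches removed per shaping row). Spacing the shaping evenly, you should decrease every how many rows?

Stitches to remove: |44 − 58| = 14.
Shaping rows needed: 14 / 2 = 7.
84 rows / 7 = every 12 rows.

Decrease every 12th row.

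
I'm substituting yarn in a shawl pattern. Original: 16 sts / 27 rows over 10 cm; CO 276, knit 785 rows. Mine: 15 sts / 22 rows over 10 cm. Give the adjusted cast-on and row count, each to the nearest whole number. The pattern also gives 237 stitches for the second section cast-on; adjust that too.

Stitches: 276 × 15/16 = 258.75 → 259.
Rows: 785 × 22/27 = 639.63 → 640.
second section cast-on: 237 × 15/16 = 222.19 → 222.

Cast on 259 stitches; work 640 rows; second section cast-on 222 stitches.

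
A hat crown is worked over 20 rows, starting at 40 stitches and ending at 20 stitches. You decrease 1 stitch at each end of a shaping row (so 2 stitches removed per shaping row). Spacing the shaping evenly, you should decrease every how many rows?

Stitches to remove: |20 − 40| = 20.
Shaping rows needed: 20 / 2 = 10.
20 rows / 10 = every 2 rows.

Decrease every 2nd row.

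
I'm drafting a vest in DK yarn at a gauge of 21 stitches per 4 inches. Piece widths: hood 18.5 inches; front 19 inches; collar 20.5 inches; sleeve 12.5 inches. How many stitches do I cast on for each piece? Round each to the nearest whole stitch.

hood 97; front 100; collar 108; sleeve 66.

Rate = 21/4 = 5.25 sts per in.
hood: 18.5 × 5.25 = 97.12 → 97.
front: 19 × 5.25 = 99.75 → 100.
collar: 20.5 × 5.25 = 107.62 → 108.
sleeve: 12.5 × 5.25 = 65.62 → 66.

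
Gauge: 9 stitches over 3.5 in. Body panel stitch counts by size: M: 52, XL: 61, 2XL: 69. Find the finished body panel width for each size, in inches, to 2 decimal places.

9/3.5 = 2.571 sts per in.
M: 52 / 2.571 = 20.222 → 20.22 in.
XL: 61 / 2.571 = 23.722 → 23.72 in.
2XL: 69 / 2.571 = 26.833 → 26.83 in.

M 20.22 inches; XL 23.72 inches; 2XL 26.83 inches.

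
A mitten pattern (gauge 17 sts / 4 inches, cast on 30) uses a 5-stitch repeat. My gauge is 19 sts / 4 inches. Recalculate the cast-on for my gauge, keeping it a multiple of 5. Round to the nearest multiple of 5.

Cast on 35 stitches.

30 × 19 / 17 = 33.53.
Nearest multiple of 5: 35.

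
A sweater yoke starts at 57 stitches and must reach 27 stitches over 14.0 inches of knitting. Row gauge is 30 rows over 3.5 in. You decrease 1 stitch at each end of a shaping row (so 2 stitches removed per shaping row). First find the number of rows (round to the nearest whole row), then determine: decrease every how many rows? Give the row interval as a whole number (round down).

Rows = 14.0 × 8.571 = 120.0 → 120 rows.
Stitches to remove: 30 → 15 shaping rows (at 2 st each).
120 / 15 = 8.00 → every 8 rows.

Decrease every 8th row.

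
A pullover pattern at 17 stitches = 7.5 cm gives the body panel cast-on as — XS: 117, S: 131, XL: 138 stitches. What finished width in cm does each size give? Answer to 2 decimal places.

XS 51.62 cm; S 57.79 cm; XL 60.88 cm.

17/7.5 = 2.267 sts per cm.
XS: 117 / 2.267 = 51.618 → 51.62 cm.
S: 131 / 2.267 = 57.794 → 57.79 cm.
XL: 138 / 2.267 = 60.882 → 60.88 cm.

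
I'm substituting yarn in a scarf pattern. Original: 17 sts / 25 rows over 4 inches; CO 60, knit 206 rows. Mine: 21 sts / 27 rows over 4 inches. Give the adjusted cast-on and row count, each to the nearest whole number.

Stitches: 60 × 21/17 = 74.12 → 74.
Rows: 206 × 27/25 = 222.48 → 222.

Cast on 74 stitches; work 222 rows.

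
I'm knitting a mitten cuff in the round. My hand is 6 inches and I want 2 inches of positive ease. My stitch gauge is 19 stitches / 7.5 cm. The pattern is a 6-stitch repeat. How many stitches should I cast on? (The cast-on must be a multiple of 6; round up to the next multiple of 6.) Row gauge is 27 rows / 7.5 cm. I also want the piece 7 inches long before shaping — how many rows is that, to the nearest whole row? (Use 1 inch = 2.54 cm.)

Cast on 54 stitches; work 64 rows.

Finished = 6 + 2 = 8 inches.
8 inches × 2.54 = 20.32 cm.
19/7.5 = 2.533 sts per cm; 20.32 × 2.533 = 51.48 sts.
Next multiple of 6 → 54.
7 inches = 17.78 cm; × 3.6 = 64.01 → 64 rows.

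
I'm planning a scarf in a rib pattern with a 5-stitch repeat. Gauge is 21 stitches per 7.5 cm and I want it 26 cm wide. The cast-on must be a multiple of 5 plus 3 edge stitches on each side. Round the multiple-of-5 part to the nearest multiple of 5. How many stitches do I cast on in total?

71 stitches.

21 / 7.5 = 2.8 sts per cm.
26 × 2.8 = 72.80 sts.
Less 6 edge sts → 66.80 for the repeat.
Nearest multiple of 5: 65.
Add back 6 edge sts → 71.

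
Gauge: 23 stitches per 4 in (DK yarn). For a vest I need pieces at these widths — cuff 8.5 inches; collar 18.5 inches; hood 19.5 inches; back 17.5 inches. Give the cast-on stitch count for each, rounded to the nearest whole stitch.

Rate = 23/4 = 5.75 sts per in.
cuff: 8.5 × 5.75 = 48.88 → 49.
collar: 18.5 × 5.75 = 106.38 → 106.
hood: 19.5 × 5.75 = 112.12 → 112.
back: 17.5 × 5.75 = 100.62 → 101.

cuff 49; collar 106; hood 112; back 101.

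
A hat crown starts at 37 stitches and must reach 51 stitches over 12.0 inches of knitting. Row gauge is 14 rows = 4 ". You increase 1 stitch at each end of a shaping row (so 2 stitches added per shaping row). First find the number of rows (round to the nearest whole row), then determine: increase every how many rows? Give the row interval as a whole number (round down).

Increase every 6th row.

Rows = 12.0 × 3.5 = 42.0 → 42 rows.
Stitches to add: 14 → 7 shaping rows (at 2 st each).
42 / 7 = 6.00 → every 6 rows.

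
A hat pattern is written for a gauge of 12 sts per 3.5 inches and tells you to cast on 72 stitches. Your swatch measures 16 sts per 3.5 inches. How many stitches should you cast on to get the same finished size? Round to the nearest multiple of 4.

96 stitches.

Scale factor = 16 / 12 = 1.333.
72 × 16 / 12 = 96.00 sts.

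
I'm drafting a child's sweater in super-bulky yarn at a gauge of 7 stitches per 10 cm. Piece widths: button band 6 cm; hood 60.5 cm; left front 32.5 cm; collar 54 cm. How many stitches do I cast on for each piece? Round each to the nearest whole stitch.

Rate = 7/10 = 0.7 sts per cm.
button band: 6 × 0.7 = 4.20 → 4.
hood: 60.5 × 0.7 = 42.35 → 42.
left front: 32.5 × 0.7 = 22.75 → 23.
collar: 54 × 0.7 = 37.80 → 38.

button band 4; hood 42; left front 23; collar 38.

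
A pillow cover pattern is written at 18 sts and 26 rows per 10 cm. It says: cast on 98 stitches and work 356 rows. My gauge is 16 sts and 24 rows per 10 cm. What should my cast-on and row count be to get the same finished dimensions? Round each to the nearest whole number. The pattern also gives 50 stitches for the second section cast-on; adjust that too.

Cast on 87 stitches; work 329 rows; second section cast-on 44 stitches.

Stitches: 98 × 16/18 = 87.11 → 87.
Rows: 356 × 24/26 = 328.62 → 329.
second section cast-on: 50 × 16/18 = 44.44 → 44.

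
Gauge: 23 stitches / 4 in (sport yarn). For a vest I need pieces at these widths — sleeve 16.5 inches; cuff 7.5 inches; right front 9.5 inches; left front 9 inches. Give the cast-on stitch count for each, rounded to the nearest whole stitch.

Rate = 23/4 = 5.75 sts per in.
sleeve: 16.5 × 5.75 = 94.88 → 95.
cuff: 7.5 × 5.75 = 43.12 → 43.
right front: 9.5 × 5.75 = 54.62 → 55.
left front: 9 × 5.75 = 51.75 → 52.

sleeve 95; cuff 43; right front 55; left front 52.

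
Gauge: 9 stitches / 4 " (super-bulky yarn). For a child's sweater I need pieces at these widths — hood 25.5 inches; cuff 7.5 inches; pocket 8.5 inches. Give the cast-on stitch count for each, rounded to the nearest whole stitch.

Rate = 9/4 = 2.25 sts per in.
hood: 25.5 × 2.25 = 57.38 → 57.
cuff: 7.5 × 2.25 = 16.88 → 17.
pocket: 8.5 × 2.25 = 19.12 → 19.

hood 57; cuff 17; pocket 19.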